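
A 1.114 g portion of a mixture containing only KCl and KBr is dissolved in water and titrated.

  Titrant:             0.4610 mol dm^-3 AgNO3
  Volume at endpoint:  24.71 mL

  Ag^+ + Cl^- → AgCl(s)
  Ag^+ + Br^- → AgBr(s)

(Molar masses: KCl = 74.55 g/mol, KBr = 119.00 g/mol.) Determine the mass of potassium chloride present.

0.4051 g

n(AgNO3) = 0.02471 × 0.4610 = 0.01139 mol
Let x = n(KCl), y = n(KBr).
Titrant: 1x + 1y = 0.01139;  mass: 74.55x + 119.00y = 1.114
Solving, x = 5.435 × 10^-3 mol, y = 5.957 × 10^-3 mol
mass of KCl = 5.435 × 10^-3 × 74.55 = 0.4051 g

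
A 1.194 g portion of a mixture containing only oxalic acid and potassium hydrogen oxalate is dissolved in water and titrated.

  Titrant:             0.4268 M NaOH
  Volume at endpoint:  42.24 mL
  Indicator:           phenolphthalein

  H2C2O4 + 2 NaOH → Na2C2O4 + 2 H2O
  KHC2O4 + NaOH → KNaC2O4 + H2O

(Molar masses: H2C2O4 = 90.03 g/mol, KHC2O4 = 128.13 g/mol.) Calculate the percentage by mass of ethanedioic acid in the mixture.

50.62 %

n(NaOH) = 0.04224 × 0.4268 = 0.01803 mol
Let x = n(H2C2O4), y = n(KHC2O4).
Titrant: 2x + 1y = 0.01803;  mass: 90.03x + 128.13y = 1.194
Solving, x = 6.713 × 10^-3 mol, y = 4.602 × 10^-3 mol
mass of H2C2O4 = 6.713 × 10^-3 × 90.03 = 0.6044 g
% H2C2O4 = 0.6044 / 1.194 × 100 = 50.62 %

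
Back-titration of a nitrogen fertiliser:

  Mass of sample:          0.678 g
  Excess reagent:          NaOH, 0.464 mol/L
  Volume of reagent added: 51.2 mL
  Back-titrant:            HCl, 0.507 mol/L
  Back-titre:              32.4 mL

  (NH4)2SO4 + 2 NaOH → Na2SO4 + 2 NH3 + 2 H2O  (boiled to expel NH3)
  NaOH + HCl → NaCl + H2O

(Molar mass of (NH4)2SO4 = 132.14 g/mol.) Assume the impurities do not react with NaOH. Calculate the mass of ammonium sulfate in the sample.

0.484 g

n(NaOH) added = 0.0512 × 0.464 = 0.0238 mol
n(HCl) used in back-titration = 0.0324 × 0.507 = 0.0164 mol
n(NaOH) left over = 0.0164 mol (1:1 ratio)
n(NaOH) consumed by analyte = 0.0238 − 0.0164 = 7.33 × 10^-3 mol
From the 1:2 ratio, n((NH4)2SO4) = 1/2 × 7.33 × 10^-3 = 3.67 × 10^-3 mol
mass of (NH4)2SO4 = 3.67 × 10^-3 × 132.14 = 0.484 g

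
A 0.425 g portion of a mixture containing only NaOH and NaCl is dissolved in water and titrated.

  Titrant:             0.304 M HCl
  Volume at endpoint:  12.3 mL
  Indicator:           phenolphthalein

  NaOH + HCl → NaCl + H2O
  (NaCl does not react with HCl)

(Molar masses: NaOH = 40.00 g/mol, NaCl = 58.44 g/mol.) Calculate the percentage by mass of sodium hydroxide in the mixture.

35.2 %

n(HCl) = 0.0123 × 0.304 = 3.74 × 10^-3 mol
Let x = n(NaOH), y = n(NaCl).
Titrant: 1x = 3.74 × 10^-3;  mass: 40.00x + 58.44y = 0.425
Solving, x = 3.74 × 10^-3 mol, y = 4.71 × 10^-3 mol
mass of NaOH = 3.74 × 10^-3 × 40.00 = 0.150 g
% NaOH = 0.150 / 0.425 × 100 = 35.2 %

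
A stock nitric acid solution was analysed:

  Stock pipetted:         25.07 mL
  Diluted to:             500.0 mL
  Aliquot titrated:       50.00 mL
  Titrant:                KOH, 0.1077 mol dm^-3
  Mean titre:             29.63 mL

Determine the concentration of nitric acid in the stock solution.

1.273 mol/L

HNO3 + KOH → KNO3 + H2O
n(KOH) = 0.02963 × 0.1077 = 3.191 × 10^-3 mol
n(HNO3) in the aliquot = 3.191 × 10^-3 mol (1:1 ratio)
[HNO3]_dilute = 3.191 × 10^-3 / 0.05000 = 0.06382 mol/L
Dilution factor = 500.0 / 25.07 = 19.94
[HNO3]_stock = 0.06382 × 19.94 = 1.273 mol/L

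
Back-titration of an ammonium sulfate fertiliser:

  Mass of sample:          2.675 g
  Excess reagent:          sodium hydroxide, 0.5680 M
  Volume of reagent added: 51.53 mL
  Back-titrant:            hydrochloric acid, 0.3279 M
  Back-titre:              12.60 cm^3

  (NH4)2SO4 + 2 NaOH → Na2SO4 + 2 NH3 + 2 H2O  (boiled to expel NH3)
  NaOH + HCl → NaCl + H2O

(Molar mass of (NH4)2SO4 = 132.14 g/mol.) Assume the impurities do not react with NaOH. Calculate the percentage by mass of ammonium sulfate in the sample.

62.09 %

n(NaOH) added = 0.05153 × 0.5680 = 0.02927 mol
n(HCl) used in back-titration = 0.01260 × 0.3279 = 4.132 × 10^-3 mol
n(NaOH) left over = 4.132 × 10^-3 mol (1:1 ratio)
n(NaOH) consumed by analyte = 0.02927 − 4.132 × 10^-3 = 0.02514 mol
From the 1:2 ratio, n((NH4)2SO4) = 1/2 × 0.02514 = 0.01257 mol
mass of (NH4)2SO4 = 0.01257 × 132.14 = 1.661 g
% (NH4)2SO4 = 1.661 / 2.675 × 100 = 62.09 %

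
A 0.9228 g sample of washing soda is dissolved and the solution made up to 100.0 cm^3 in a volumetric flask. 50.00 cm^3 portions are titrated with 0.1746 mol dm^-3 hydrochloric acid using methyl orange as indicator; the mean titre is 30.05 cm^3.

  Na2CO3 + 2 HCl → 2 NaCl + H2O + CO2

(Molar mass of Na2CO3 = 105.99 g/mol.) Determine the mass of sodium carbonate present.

0.5561 g

n(HCl) per titration = 0.03005 × 0.1746 = 5.247 × 10^-3 mol
From the 1:2 ratio, n(Na2CO3) in each aliquot = 1/2 × 5.247 × 10^-3 = 2.623 × 10^-3 mol
n(Na2CO3) in the whole flask = 2.623 × 10^-3 × 100.0/50.00 = 5.247 × 10^-3 mol
mass of Na2CO3 = 5.247 × 10^-3 × 105.99 = 0.5561 g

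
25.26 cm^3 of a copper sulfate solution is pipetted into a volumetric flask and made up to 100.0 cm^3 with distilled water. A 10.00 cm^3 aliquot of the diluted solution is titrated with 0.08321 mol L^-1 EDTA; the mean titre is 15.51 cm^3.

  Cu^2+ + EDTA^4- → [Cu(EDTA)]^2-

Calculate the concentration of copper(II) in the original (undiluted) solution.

n(EDTA) = 0.01551 × 0.08321 = 1.291 × 10^-3 mol
n(Cu2+) in the aliquot = 1.291 × 10^-3 mol (1:1 ratio)
[Cu2+]_dilute = 1.291 × 10^-3 / 0.01000 = 0.1291 mol/L
Dilution factor = 100.0 / 25.26 = 3.959
[Cu2+]_stock = 0.1291 × 3.959 = 0.5109 mol/L

0.5109 mol/L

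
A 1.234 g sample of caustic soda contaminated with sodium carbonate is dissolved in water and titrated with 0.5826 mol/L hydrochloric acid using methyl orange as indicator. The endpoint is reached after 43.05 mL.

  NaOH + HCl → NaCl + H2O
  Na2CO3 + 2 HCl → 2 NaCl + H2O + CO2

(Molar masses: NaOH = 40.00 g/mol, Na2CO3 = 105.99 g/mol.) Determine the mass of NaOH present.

0.2929 g

n(HCl) = 0.04305 × 0.5826 = 0.02508 mol
Let x = n(NaOH), y = n(Na2CO3).
Titrant: 1x + 2y = 0.02508;  mass: 40.00x + 105.99y = 1.234
Solving, x = 7.323 × 10^-3 mol, y = 8.879 × 10^-3 mol
mass of NaOH = 7.323 × 10^-3 × 40.00 = 0.2929 g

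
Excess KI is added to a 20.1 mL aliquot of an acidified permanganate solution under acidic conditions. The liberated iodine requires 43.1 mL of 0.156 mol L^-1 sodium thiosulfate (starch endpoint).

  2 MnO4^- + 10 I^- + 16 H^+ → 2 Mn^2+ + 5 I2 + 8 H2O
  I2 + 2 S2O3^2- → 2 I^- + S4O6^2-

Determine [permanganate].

n(S2O3^2-) = 0.0431 × 0.156 = 6.72 × 10^-3 mol
n(I2) = n(S2O3^2-)/2 = 3.36 × 10^-3 mol
From the 2:5 ratio, n(MnO4^-) in the aliquot = 2/5 × 3.36 × 10^-3 = 1.34 × 10^-3 mol
[MnO4^-] = 1.34 × 10^-3 / 0.0201 = 0.0669 mol/L

0.0669 mol/L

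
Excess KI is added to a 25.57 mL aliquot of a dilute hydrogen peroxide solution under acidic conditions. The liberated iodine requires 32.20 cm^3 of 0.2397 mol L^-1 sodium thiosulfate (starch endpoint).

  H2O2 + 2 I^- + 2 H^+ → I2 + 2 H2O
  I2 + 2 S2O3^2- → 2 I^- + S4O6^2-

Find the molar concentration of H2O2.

0.1509 mol/L

n(S2O3^2-) = 0.03220 × 0.2397 = 7.718 × 10^-3 mol
n(I2) = n(S2O3^2-)/2 = 3.859 × 10^-3 mol
n(H2O2) in the aliquot = 3.859 × 10^-3 mol (1:1 ratio)
[H2O2] = 3.859 × 10^-3 / 0.02557 = 0.1509 mol/L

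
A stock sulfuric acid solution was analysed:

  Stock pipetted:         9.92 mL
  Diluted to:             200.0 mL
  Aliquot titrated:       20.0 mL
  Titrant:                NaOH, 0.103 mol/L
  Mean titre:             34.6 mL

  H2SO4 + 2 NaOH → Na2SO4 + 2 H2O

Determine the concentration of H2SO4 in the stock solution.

1.80 mol/L

n(NaOH) = 0.0346 × 0.103 = 3.56 × 10^-3 mol
From the 1:2 ratio, n(H2SO4) in the aliquot = 1/2 × 3.56 × 10^-3 = 1.78 × 10^-3 mol
[H2SO4]_dilute = 1.78 × 10^-3 / 0.0200 = 0.0891 mol/L
Dilution factor = 200.0 / 9.92 = 20.16
[H2SO4]_stock = 0.0891 × 20.16 = 1.80 mol/L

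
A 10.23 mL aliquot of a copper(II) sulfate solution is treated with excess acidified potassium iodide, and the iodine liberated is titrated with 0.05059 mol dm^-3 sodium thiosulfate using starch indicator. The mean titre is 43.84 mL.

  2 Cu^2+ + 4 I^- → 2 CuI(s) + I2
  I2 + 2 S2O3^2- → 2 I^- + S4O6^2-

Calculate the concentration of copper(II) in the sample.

n(S2O3^2-) = 0.04384 × 0.05059 = 2.218 × 10^-3 mol
n(I2) = n(S2O3^2-)/2 = 1.109 × 10^-3 mol
From the 2:1 ratio, n(Cu2+) in the aliquot = 2/1 × 1.109 × 10^-3 = 2.218 × 10^-3 mol
[Cu2+] = 2.218 × 10^-3 / 0.01023 = 0.2168 mol/L

0.2168 mol/L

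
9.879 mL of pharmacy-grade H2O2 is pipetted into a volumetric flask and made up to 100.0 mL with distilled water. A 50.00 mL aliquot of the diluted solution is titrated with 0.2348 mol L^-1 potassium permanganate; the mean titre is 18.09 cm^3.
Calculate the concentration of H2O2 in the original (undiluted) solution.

2 MnO4^- + 5 H2O2 + 6 H^+ → 2 Mn^2+ + 5 O2 + 8 H2O
n(KMnO4) = 0.01809 × 0.2348 = 4.248 × 10^-3 mol
From the 5:2 ratio, n(H2O2) in the aliquot = 5/2 × 4.248 × 10^-3 = 0.01062 mol
[H2O2]_dilute = 0.01062 / 0.05000 = 0.2124 mol/L
Dilution factor = 100.0 / 9.879 = 10.12
[H2O2]_stock = 0.2124 × 10.12 = 2.150 mol/L

2.150 mol/L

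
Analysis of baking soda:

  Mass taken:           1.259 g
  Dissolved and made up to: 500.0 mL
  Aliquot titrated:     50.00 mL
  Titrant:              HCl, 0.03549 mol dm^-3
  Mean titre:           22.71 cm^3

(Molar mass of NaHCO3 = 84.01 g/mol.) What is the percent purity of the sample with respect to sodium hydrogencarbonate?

NaHCO3 + HCl → NaCl + H2O + CO2
n(HCl) per titration = 0.02271 × 0.03549 = 8.060 × 10^-4 mol
n(NaHCO3) in each aliquot = 8.060 × 10^-4 mol (1:1 ratio)
n(NaHCO3) in the whole flask = 8.060 × 10^-4 × 500.0/50.00 = 8.060 × 10^-3 mol
mass of NaHCO3 = 8.060 × 10^-3 × 84.01 = 0.6771 g
% NaHCO3 = 0.6771 / 1.259 × 100 = 53.78 %

53.78 %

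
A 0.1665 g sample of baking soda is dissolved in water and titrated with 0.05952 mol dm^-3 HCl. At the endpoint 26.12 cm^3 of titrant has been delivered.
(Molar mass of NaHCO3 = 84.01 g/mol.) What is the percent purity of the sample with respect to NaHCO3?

78.44 %

NaHCO3 + HCl → NaCl + H2O + CO2
n(HCl) = 0.02612 L × 0.05952 mol/L = 1.555 × 10^-3 mol
n(NaHCO3) = 1.555 × 10^-3 mol (1:1 ratio)
mass of NaHCO3 = 1.555 × 10^-3 × 84.01 g/mol = 0.1306 g
% NaHCO3 = 0.1306 / 0.1665 × 100 = 78.44 %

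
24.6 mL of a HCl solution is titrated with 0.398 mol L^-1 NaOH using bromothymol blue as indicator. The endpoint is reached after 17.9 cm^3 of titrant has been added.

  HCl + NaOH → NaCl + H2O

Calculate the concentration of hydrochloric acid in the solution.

0.290 mol/L

n(NaOH) = 0.0179 L × 0.398 mol/L = 7.12 × 10^-3 mol
n(HCl) = 7.12 × 10^-3 mol (1:1 mole ratio)
[HCl] = 7.12 × 10^-3 mol / 0.0246 L = 0.290 mol/L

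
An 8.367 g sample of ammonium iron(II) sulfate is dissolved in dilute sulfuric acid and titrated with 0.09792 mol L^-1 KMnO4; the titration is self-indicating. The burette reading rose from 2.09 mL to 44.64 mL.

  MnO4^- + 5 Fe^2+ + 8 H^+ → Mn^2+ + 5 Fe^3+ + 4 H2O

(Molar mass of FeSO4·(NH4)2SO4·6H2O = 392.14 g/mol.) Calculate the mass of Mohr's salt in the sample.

8.169 g

n(KMnO4) = 0.04255 L × 0.09792 mol/L = 4.166 × 10^-3 mol
From the 5:1 ratio, n(FeSO4·(NH4)2SO4·6H2O) = 5/1 × 4.166 × 10^-3 = 0.02083 mol
mass of FeSO4·(NH4)2SO4·6H2O = 0.02083 × 392.14 g/mol = 8.169 g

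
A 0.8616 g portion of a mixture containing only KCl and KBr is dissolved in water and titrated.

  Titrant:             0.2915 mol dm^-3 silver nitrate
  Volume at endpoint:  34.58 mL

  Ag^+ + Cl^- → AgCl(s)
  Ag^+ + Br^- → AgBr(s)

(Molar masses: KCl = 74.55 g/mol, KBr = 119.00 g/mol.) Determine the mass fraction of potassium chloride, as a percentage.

n(AgNO3) = 0.03458 × 0.2915 = 0.01008 mol
Let x = n(KCl), y = n(KBr).
Titrant: 1x + 1y = 0.01008;  mass: 74.55x + 119.00y = 0.8616
Solving, x = 7.602 × 10^-3 mol, y = 2.478 × 10^-3 mol
mass of KCl = 7.602 × 10^-3 × 74.55 = 0.5668 g
% KCl = 0.5668 / 0.8616 × 100 = 65.78 %

65.78 %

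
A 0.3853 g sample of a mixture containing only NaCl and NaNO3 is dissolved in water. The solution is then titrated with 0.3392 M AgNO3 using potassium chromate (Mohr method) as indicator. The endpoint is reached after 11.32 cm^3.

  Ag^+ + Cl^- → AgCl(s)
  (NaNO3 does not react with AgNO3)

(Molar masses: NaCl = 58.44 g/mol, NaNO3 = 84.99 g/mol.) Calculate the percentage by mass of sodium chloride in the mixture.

n(AgNO3) = 0.01132 × 0.3392 = 3.840 × 10^-3 mol
Let x = n(NaCl), y = n(NaNO3).
Titrant: 1x = 3.840 × 10^-3;  mass: 58.44x + 84.99y = 0.3853
Solving, x = 3.840 × 10^-3 mol, y = 1.893 × 10^-3 mol
mass of NaCl = 3.840 × 10^-3 × 58.44 = 0.2244 g
% NaCl = 0.2244 / 0.3853 × 100 = 58.24 %

58.24 %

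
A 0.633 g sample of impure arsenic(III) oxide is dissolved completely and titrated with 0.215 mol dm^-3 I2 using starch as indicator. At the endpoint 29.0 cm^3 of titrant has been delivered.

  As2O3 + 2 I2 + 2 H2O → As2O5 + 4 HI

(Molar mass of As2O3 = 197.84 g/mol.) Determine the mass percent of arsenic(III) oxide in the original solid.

97.4 %

n(I2) = 0.0290 L × 0.215 mol/L = 6.24 × 10^-3 mol
From the 1:2 ratio, n(As2O3) = 1/2 × 6.24 × 10^-3 = 3.12 × 10^-3 mol
mass of As2O3 = 3.12 × 10^-3 × 197.84 g/mol = 0.617 g
% As2O3 = 0.617 / 0.633 × 100 = 97.4 %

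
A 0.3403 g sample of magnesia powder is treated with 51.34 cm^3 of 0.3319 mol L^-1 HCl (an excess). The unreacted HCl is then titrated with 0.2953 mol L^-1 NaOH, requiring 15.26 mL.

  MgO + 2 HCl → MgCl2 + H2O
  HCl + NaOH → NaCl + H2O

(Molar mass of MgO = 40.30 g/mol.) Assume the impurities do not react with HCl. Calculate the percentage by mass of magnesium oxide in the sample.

n(HCl) added = 0.05134 × 0.3319 = 0.01704 mol
n(NaOH) used in back-titration = 0.01526 × 0.2953 = 4.506 × 10^-3 mol
n(HCl) left over = 4.506 × 10^-3 mol (1:1 ratio)
n(HCl) consumed by analyte = 0.01704 − 4.506 × 10^-3 = 0.01253 mol
From the 1:2 ratio, n(MgO) = 1/2 × 0.01253 = 6.267 × 10^-3 mol
mass of MgO = 6.267 × 10^-3 × 40.30 = 0.2525 g
% MgO = 0.2525 / 0.3403 × 100 = 74.21 %

74.21 %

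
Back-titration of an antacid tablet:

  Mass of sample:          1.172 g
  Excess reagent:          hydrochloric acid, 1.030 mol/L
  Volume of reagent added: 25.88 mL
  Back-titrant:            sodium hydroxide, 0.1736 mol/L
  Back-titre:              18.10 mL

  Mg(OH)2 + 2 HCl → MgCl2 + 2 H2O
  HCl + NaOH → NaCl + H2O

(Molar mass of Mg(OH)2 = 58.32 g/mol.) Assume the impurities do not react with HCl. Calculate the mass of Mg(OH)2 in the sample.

0.6857 g

n(HCl) added = 0.02588 × 1.030 = 0.02666 mol
n(NaOH) used in back-titration = 0.01810 × 0.1736 = 3.142 × 10^-3 mol
n(HCl) left over = 3.142 × 10^-3 mol (1:1 ratio)
n(HCl) consumed by analyte = 0.02666 − 3.142 × 10^-3 = 0.02351 mol
From the 1:2 ratio, n(Mg(OH)2) = 1/2 × 0.02351 = 0.01176 mol
mass of Mg(OH)2 = 0.01176 × 58.32 = 0.6857 g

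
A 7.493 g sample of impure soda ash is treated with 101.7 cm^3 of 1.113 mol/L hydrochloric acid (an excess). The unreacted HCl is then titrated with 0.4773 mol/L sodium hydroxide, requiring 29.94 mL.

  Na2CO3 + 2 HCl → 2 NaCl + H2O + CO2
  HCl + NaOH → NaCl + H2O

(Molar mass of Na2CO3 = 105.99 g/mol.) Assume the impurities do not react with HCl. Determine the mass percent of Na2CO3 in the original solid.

n(HCl) added = 0.1017 × 1.113 = 0.1132 mol
n(NaOH) used in back-titration = 0.02994 × 0.4773 = 0.01429 mol
n(HCl) left over = 0.01429 mol (1:1 ratio)
n(HCl) consumed by analyte = 0.1132 − 0.01429 = 0.09890 mol
From the 1:2 ratio, n(Na2CO3) = 1/2 × 0.09890 = 0.04945 mol
mass of Na2CO3 = 0.04945 × 105.99 = 5.241 g
% Na2CO3 = 5.241 / 7.493 × 100 = 69.95 %

69.95 %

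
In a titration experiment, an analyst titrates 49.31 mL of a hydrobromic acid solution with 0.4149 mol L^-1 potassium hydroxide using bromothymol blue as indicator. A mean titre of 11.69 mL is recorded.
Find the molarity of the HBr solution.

0.09836 mol/L

HBr + KOH → KBr + H2O
n(KOH) = 0.01169 L × 0.4149 mol/L = 4.850 × 10^-3 mol
n(HBr) = 4.850 × 10^-3 mol (1:1 mole ratio)
[HBr] = 4.850 × 10^-3 mol / 0.04931 L = 0.09836 mol/L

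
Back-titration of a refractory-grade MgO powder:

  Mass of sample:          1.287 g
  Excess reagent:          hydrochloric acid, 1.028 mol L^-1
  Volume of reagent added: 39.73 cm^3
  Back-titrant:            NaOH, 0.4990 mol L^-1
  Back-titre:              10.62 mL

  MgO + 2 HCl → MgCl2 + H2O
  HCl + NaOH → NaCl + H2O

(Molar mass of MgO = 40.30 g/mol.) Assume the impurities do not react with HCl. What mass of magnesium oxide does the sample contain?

n(HCl) added = 0.03973 × 1.028 = 0.04084 mol
n(NaOH) used in back-titration = 0.01062 × 0.4990 = 5.299 × 10^-3 mol
n(HCl) left over = 5.299 × 10^-3 mol (1:1 ratio)
n(HCl) consumed by analyte = 0.04084 − 5.299 × 10^-3 = 0.03554 mol
From the 1:2 ratio, n(MgO) = 1/2 × 0.03554 = 0.01777 mol
mass of MgO = 0.01777 × 40.30 = 0.7162 g

0.7162 g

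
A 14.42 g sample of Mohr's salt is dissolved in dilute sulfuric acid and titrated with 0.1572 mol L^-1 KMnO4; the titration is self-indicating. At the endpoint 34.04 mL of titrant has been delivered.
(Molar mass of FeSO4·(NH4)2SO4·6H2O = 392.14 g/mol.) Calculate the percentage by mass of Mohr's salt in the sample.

72.76 %

MnO4^- + 5 Fe^2+ + 8 H^+ → Mn^2+ + 5 Fe^3+ + 4 H2O
n(KMnO4) = 0.03404 L × 0.1572 mol/L = 5.351 × 10^-3 mol
From the 5:1 ratio, n(FeSO4·(NH4)2SO4·6H2O) = 5/1 × 5.351 × 10^-3 = 0.02676 mol
mass of FeSO4·(NH4)2SO4·6H2O = 0.02676 × 392.14 g/mol = 10.49 g
% FeSO4·(NH4)2SO4·6H2O = 10.49 / 14.42 × 100 = 72.76 %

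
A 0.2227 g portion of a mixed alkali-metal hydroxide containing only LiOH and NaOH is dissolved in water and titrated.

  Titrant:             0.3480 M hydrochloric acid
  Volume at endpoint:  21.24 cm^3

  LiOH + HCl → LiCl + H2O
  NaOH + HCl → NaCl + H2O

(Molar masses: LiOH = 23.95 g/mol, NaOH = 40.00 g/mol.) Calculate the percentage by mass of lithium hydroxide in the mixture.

48.89 %

n(HCl) = 0.02124 × 0.3480 = 7.392 × 10^-3 mol
Let x = n(LiOH), y = n(NaOH).
Titrant: 1x + 1y = 7.392 × 10^-3;  mass: 23.95x + 40.00y = 0.2227
Solving, x = 4.546 × 10^-3 mol, y = 2.846 × 10^-3 mol
mass of LiOH = 4.546 × 10^-3 × 23.95 = 0.1089 g
% LiOH = 0.1089 / 0.2227 × 100 = 48.89 %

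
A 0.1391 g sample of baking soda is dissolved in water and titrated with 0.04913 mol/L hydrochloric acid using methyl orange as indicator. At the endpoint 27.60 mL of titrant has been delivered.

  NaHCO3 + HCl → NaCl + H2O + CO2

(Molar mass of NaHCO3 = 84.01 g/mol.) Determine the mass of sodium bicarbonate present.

n(HCl) = 0.02760 L × 0.04913 mol/L = 1.356 × 10^-3 mol
n(NaHCO3) = 1.356 × 10^-3 mol (1:1 ratio)
mass of NaHCO3 = 1.356 × 10^-3 × 84.01 g/mol = 0.1139 g

0.1139 g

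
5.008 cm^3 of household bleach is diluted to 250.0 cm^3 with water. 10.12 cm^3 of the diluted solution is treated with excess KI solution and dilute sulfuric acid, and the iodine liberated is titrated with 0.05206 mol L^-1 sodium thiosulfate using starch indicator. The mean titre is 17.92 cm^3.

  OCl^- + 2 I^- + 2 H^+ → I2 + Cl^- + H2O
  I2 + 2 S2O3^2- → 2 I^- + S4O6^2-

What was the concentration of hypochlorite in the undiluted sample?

n(S2O3^2-) = 0.01792 × 0.05206 = 9.329 × 10^-4 mol
n(I2) = n(S2O3^2-)/2 = 4.665 × 10^-4 mol
n(OCl^-) in the aliquot = 4.665 × 10^-4 mol (1:1 ratio)
[OCl^-]_dilute = 4.665 × 10^-4 / 0.01012 = 0.04609 mol/L
[OCl^-]_original = 0.04609 × 250.0/5.008 = 2.301 mol/L

2.301 mol/L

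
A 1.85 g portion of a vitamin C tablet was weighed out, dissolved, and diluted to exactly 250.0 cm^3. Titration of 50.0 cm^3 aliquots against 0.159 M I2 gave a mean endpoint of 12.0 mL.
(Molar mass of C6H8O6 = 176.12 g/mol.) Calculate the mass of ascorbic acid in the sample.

1.68 g

C6H8O6 + I2 → C6H6O6 + 2 HI
n(I2) per titration = 0.0120 × 0.159 = 1.91 × 10^-3 mol
n(C6H8O6) in each aliquot = 1.91 × 10^-3 mol (1:1 ratio)
n(C6H8O6) in the whole flask = 1.91 × 10^-3 × 250.0/50.0 = 9.54 × 10^-3 mol
mass of C6H8O6 = 9.54 × 10^-3 × 176.12 = 1.68 g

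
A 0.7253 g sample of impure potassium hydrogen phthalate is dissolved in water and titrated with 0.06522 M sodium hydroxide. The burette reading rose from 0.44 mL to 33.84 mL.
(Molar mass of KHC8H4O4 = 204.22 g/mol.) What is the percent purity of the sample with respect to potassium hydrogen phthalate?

KHC8H4O4 + NaOH → KNaC8H4O4 + H2O
n(NaOH) = 0.03340 L × 0.06522 mol/L = 2.178 × 10^-3 mol
n(KHC8H4O4) = 2.178 × 10^-3 mol (1:1 ratio)
mass of KHC8H4O4 = 2.178 × 10^-3 × 204.22 g/mol = 0.4449 g
% KHC8H4O4 = 0.4449 / 0.7253 × 100 = 61.33 %

61.33 %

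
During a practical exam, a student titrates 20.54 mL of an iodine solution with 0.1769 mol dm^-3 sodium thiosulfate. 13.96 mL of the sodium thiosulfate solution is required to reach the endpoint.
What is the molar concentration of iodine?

0.06011 mol/L

I2 + 2 S2O3^2- → 2 I^- + S4O6^2-
n(Na2S2O3) = 0.01396 L × 0.1769 mol/L = 2.470 × 10^-3 mol
From the 1:2 mole ratio, n(I2) = 1/2 × 2.470 × 10^-3 = 1.235 × 10^-3 mol
[I2] = 1.235 × 10^-3 mol / 0.02054 L = 0.06011 mol/L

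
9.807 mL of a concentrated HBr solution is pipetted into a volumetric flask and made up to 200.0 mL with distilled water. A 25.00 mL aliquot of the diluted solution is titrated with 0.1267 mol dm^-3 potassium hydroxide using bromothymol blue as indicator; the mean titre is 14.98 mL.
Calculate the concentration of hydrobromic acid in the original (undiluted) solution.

1.548 mol/L

HBr + KOH → KBr + H2O
n(KOH) = 0.01498 × 0.1267 = 1.898 × 10^-3 mol
n(HBr) in the aliquot = 1.898 × 10^-3 mol (1:1 ratio)
[HBr]_dilute = 1.898 × 10^-3 / 0.02500 = 0.07592 mol/L
Dilution factor = 200.0 / 9.807 = 20.39
[HBr]_stock = 0.07592 × 20.39 = 1.548 mol/L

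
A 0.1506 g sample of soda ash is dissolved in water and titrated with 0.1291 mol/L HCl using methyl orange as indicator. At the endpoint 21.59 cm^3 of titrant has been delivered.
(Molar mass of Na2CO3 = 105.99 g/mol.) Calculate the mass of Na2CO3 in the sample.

Na2CO3 + 2 HCl → 2 NaCl + H2O + CO2
n(HCl) = 0.02159 L × 0.1291 mol/L = 2.787 × 10^-3 mol
From the 1:2 ratio, n(Na2CO3) = 1/2 × 2.787 × 10^-3 = 1.394 × 10^-3 mol
mass of Na2CO3 = 1.394 × 10^-3 × 105.99 g/mol = 0.1477 g

0.1477 g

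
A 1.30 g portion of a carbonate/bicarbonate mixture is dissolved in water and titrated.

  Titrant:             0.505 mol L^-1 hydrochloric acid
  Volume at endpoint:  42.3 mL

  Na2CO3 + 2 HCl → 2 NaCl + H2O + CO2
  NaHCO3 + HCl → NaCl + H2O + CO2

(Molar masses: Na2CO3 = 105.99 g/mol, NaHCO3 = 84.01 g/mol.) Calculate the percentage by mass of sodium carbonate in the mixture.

65.0 %

n(HCl) = 0.0423 × 0.505 = 0.0214 mol
Let x = n(Na2CO3), y = n(NaHCO3).
Titrant: 2x + 1y = 0.0214;  mass: 105.99x + 84.01y = 1.30
Solving, x = 7.97 × 10^-3 mol, y = 5.42 × 10^-3 mol
mass of Na2CO3 = 7.97 × 10^-3 × 105.99 = 0.845 g
% Na2CO3 = 0.845 / 1.30 × 100 = 65.0 %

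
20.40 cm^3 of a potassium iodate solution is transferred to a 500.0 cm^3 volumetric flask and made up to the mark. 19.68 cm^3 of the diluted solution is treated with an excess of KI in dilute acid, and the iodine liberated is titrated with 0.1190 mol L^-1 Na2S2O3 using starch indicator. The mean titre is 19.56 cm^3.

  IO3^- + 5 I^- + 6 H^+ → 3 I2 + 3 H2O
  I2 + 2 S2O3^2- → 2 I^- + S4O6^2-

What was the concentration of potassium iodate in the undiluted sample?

0.4831 mol/L

n(S2O3^2-) = 0.01956 × 0.1190 = 2.328 × 10^-3 mol
n(I2) = n(S2O3^2-)/2 = 1.164 × 10^-3 mol
From the 1:3 ratio, n(IO3^-) in the aliquot = 1/3 × 1.164 × 10^-3 = 3.879 × 10^-4 mol
[IO3^-]_dilute = 3.879 × 10^-4 / 0.01968 = 0.01971 mol/L
[IO3^-]_original = 0.01971 × 500.0/20.40 = 0.4831 mol/L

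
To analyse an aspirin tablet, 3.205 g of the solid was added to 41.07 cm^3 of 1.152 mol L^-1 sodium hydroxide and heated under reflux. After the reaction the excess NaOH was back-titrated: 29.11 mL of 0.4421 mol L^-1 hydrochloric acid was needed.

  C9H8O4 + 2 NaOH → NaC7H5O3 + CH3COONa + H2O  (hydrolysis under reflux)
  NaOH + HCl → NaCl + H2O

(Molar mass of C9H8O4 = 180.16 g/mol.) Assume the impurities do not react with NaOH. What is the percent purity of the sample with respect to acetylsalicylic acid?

96.81 %

n(NaOH) added = 0.04107 × 1.152 = 0.04731 mol
n(HCl) used in back-titration = 0.02911 × 0.4421 = 0.01287 mol
n(NaOH) left over = 0.01287 mol (1:1 ratio)
n(NaOH) consumed by analyte = 0.04731 − 0.01287 = 0.03444 mol
From the 1:2 ratio, n(C9H8O4) = 1/2 × 0.03444 = 0.01722 mol
mass of C9H8O4 = 0.01722 × 180.16 = 3.103 g
% C9H8O4 = 3.103 / 3.205 × 100 = 96.81 %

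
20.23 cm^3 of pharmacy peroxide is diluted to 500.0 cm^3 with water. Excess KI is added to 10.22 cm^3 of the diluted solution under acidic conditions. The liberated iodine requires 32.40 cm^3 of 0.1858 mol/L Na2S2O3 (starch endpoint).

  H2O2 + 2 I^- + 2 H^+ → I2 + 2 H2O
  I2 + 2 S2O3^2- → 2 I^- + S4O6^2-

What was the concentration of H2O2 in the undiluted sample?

n(S2O3^2-) = 0.03240 × 0.1858 = 6.020 × 10^-3 mol
n(I2) = n(S2O3^2-)/2 = 3.010 × 10^-3 mol
n(H2O2) in the aliquot = 3.010 × 10^-3 mol (1:1 ratio)
[H2O2]_dilute = 3.010 × 10^-3 / 0.01022 = 0.2945 mol/L
[H2O2]_original = 0.2945 × 500.0/20.23 = 7.279 mol/L

7.279 mol/L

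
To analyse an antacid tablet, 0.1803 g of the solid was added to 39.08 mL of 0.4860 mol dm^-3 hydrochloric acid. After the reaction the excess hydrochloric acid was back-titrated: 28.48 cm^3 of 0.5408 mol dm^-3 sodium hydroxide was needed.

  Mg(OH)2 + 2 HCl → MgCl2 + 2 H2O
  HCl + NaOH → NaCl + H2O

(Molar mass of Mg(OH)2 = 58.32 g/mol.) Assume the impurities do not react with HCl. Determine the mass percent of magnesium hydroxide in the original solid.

n(HCl) added = 0.03908 × 0.4860 = 0.01899 mol
n(NaOH) used in back-titration = 0.02848 × 0.5408 = 0.01540 mol
n(HCl) left over = 0.01540 mol (1:1 ratio)
n(HCl) consumed by analyte = 0.01899 − 0.01540 = 3.591 × 10^-3 mol
From the 1:2 ratio, n(Mg(OH)2) = 1/2 × 3.591 × 10^-3 = 1.795 × 10^-3 mol
mass of Mg(OH)2 = 1.795 × 10^-3 × 58.32 = 0.1047 g
% Mg(OH)2 = 0.1047 / 0.1803 × 100 = 58.08 %

58.08 %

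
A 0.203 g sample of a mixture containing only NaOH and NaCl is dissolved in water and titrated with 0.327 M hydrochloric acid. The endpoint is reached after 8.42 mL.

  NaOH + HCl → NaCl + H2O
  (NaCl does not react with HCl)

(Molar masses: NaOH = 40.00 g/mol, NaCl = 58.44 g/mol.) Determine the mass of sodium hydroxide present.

0.110 g

n(HCl) = 0.00842 × 0.327 = 2.75 × 10^-3 mol
Let x = n(NaOH), y = n(NaCl).
Titrant: 1x = 2.75 × 10^-3;  mass: 40.00x + 58.44y = 0.203
Solving, x = 2.75 × 10^-3 mol, y = 1.59 × 10^-3 mol
mass of NaOH = 2.75 × 10^-3 × 40.00 = 0.110 g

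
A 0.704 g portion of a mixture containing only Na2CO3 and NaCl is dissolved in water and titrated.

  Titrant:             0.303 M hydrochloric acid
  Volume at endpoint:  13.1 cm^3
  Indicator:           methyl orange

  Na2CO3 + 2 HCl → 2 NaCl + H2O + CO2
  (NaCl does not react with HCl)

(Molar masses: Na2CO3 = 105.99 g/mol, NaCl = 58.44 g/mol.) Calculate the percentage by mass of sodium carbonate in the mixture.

29.9 %

n(HCl) = 0.0131 × 0.303 = 3.97 × 10^-3 mol
Let x = n(Na2CO3), y = n(NaCl).
Titrant: 2x = 3.97 × 10^-3;  mass: 105.99x + 58.44y = 0.704
Solving, x = 1.98 × 10^-3 mol, y = 8.45 × 10^-3 mol
mass of Na2CO3 = 1.98 × 10^-3 × 105.99 = 0.210 g
% Na2CO3 = 0.210 / 0.704 × 100 = 29.9 %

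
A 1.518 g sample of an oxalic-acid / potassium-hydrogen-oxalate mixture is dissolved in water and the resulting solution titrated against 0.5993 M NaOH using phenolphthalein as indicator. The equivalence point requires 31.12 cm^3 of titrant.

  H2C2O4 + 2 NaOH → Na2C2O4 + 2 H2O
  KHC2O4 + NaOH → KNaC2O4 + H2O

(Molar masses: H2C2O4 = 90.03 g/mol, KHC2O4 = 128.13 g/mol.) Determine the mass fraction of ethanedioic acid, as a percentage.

31.10 %

n(NaOH) = 0.03112 × 0.5993 = 0.01865 mol
Let x = n(H2C2O4), y = n(KHC2O4).
Titrant: 2x + 1y = 0.01865;  mass: 90.03x + 128.13y = 1.518
Solving, x = 5.244 × 10^-3 mol, y = 8.163 × 10^-3 mol
mass of H2C2O4 = 5.244 × 10^-3 × 90.03 = 0.4721 g
% H2C2O4 = 0.4721 / 1.518 × 100 = 31.10 %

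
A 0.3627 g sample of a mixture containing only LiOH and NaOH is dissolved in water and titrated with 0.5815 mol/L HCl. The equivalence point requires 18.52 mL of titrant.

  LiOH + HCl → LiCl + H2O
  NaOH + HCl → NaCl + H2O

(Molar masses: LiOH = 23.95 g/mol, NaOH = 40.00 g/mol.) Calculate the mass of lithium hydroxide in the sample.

n(HCl) = 0.01852 × 0.5815 = 0.01077 mol
Let x = n(LiOH), y = n(NaOH).
Titrant: 1x + 1y = 0.01077;  mass: 23.95x + 40.00y = 0.3627
Solving, x = 4.241 × 10^-3 mol, y = 6.528 × 10^-3 mol
mass of LiOH = 4.241 × 10^-3 × 23.95 = 0.1016 g

0.1016 g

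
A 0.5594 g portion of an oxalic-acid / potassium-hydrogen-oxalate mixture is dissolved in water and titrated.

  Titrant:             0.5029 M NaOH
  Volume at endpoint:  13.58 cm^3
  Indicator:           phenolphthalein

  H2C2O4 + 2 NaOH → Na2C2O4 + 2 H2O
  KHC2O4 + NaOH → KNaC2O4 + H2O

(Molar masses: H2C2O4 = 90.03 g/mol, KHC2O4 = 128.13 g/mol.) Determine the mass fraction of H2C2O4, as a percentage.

30.56 %

n(NaOH) = 0.01358 × 0.5029 = 6.829 × 10^-3 mol
Let x = n(H2C2O4), y = n(KHC2O4).
Titrant: 2x + 1y = 6.829 × 10^-3;  mass: 90.03x + 128.13y = 0.5594
Solving, x = 1.899 × 10^-3 mol, y = 3.032 × 10^-3 mol
mass of H2C2O4 = 1.899 × 10^-3 × 90.03 = 0.1710 g
% H2C2O4 = 0.1710 / 0.5594 × 100 = 30.56 %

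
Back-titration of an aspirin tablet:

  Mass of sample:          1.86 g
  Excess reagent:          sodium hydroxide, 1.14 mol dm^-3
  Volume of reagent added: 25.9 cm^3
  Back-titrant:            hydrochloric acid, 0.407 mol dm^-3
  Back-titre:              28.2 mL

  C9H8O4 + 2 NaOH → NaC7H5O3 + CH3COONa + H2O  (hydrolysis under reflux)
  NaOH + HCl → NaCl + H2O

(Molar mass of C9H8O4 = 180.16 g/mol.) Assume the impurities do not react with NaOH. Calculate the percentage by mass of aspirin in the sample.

n(NaOH) added = 0.0259 × 1.14 = 0.0295 mol
n(HCl) used in back-titration = 0.0282 × 0.407 = 0.0115 mol
n(NaOH) left over = 0.0115 mol (1:1 ratio)
n(NaOH) consumed by analyte = 0.0295 − 0.0115 = 0.0180 mol
From the 1:2 ratio, n(C9H8O4) = 1/2 × 0.0180 = 9.02 × 10^-3 mol
mass of C9H8O4 = 9.02 × 10^-3 × 180.16 = 1.63 g
% C9H8O4 = 1.63 / 1.86 × 100 = 87.4 %

87.4 %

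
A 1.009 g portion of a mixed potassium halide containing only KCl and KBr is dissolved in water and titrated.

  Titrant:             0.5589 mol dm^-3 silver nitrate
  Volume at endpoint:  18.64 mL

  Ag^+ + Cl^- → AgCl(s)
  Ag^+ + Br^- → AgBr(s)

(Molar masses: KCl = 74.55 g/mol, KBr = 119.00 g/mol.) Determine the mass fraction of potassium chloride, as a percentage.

38.35 %

n(AgNO3) = 0.01864 × 0.5589 = 0.01042 mol
Let x = n(KCl), y = n(KBr).
Titrant: 1x + 1y = 0.01042;  mass: 74.55x + 119.00y = 1.009
Solving, x = 5.191 × 10^-3 mol, y = 5.227 × 10^-3 mol
mass of KCl = 5.191 × 10^-3 × 74.55 = 0.3870 g
% KCl = 0.3870 / 1.009 × 100 = 38.35 %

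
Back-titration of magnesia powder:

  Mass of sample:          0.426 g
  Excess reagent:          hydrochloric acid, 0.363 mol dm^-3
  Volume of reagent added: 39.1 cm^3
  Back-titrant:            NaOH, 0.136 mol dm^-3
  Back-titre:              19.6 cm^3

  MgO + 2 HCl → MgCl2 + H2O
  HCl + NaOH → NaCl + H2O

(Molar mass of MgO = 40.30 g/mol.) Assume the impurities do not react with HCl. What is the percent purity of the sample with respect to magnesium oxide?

54.5 %

n(HCl) added = 0.0391 × 0.363 = 0.0142 mol
n(NaOH) used in back-titration = 0.0196 × 0.136 = 2.67 × 10^-3 mol
n(HCl) left over = 2.67 × 10^-3 mol (1:1 ratio)
n(HCl) consumed by analyte = 0.0142 − 2.67 × 10^-3 = 0.0115 mol
From the 1:2 ratio, n(MgO) = 1/2 × 0.0115 = 5.76 × 10^-3 mol
mass of MgO = 5.76 × 10^-3 × 40.30 = 0.232 g
% MgO = 0.232 / 0.426 × 100 = 54.5 %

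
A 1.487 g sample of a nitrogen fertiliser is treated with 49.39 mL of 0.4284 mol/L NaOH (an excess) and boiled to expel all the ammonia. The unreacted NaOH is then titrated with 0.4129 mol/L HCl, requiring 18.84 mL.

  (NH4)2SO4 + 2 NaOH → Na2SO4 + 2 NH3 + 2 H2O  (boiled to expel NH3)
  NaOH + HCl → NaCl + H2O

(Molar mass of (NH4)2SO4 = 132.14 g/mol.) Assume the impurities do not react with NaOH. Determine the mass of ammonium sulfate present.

0.8840 g

n(NaOH) added = 0.04939 × 0.4284 = 0.02116 mol
n(HCl) used in back-titration = 0.01884 × 0.4129 = 7.779 × 10^-3 mol
n(NaOH) left over = 7.779 × 10^-3 mol (1:1 ratio)
n(NaOH) consumed by analyte = 0.02116 − 7.779 × 10^-3 = 0.01338 mol
From the 1:2 ratio, n((NH4)2SO4) = 1/2 × 0.01338 = 6.690 × 10^-3 mol
mass of (NH4)2SO4 = 6.690 × 10^-3 × 132.14 = 0.8840 g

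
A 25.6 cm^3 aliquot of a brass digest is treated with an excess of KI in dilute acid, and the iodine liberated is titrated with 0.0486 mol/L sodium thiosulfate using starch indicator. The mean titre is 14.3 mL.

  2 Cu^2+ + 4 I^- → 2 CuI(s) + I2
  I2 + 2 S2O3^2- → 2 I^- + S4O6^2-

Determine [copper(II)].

n(S2O3^2-) = 0.0143 × 0.0486 = 6.95 × 10^-4 mol
n(I2) = n(S2O3^2-)/2 = 3.47 × 10^-4 mol
From the 2:1 ratio, n(Cu2+) in the aliquot = 2/1 × 3.47 × 10^-4 = 6.95 × 10^-4 mol
[Cu2+] = 6.95 × 10^-4 / 0.0256 = 0.0271 mol/L

0.0271 mol/L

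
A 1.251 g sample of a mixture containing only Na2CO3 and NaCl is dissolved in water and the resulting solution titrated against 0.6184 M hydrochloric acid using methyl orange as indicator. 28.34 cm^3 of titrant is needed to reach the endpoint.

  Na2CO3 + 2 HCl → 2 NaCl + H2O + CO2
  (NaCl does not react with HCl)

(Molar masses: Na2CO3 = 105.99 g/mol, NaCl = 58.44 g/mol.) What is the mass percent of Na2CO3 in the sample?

n(HCl) = 0.02834 × 0.6184 = 0.01753 mol
Let x = n(Na2CO3), y = n(NaCl).
Titrant: 2x = 0.01753;  mass: 105.99x + 58.44y = 1.251
Solving, x = 8.763 × 10^-3 mol, y = 5.514 × 10^-3 mol
mass of Na2CO3 = 8.763 × 10^-3 × 105.99 = 0.9288 g
% Na2CO3 = 0.9288 / 1.251 × 100 = 74.24 %

74.24 %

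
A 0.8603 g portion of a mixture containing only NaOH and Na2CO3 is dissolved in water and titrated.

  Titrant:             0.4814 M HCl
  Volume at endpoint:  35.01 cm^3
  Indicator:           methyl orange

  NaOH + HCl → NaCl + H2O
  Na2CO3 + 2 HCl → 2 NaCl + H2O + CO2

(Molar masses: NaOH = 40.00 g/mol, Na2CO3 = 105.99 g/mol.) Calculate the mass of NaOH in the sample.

0.1012 g

n(HCl) = 0.03501 × 0.4814 = 0.01685 mol
Let x = n(NaOH), y = n(Na2CO3).
Titrant: 1x + 2y = 0.01685;  mass: 40.00x + 105.99y = 0.8603
Solving, x = 2.529 × 10^-3 mol, y = 7.162 × 10^-3 mol
mass of NaOH = 2.529 × 10^-3 × 40.00 = 0.1012 g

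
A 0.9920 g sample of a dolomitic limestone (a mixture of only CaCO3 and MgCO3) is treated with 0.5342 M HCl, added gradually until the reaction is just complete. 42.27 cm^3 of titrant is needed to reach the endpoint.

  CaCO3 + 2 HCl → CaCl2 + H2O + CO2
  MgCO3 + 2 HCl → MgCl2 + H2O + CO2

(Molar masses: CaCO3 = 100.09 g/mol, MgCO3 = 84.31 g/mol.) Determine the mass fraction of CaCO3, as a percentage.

25.65 %

n(HCl) = 0.04227 × 0.5342 = 0.02258 mol
Let x = n(CaCO3), y = n(MgCO3).
Titrant: 2x + 2y = 0.02258;  mass: 100.09x + 84.31y = 0.9920
Solving, x = 2.542 × 10^-3 mol, y = 8.748 × 10^-3 mol
mass of CaCO3 = 2.542 × 10^-3 × 100.09 = 0.2544 g
% CaCO3 = 0.2544 / 0.9920 × 100 = 25.65 %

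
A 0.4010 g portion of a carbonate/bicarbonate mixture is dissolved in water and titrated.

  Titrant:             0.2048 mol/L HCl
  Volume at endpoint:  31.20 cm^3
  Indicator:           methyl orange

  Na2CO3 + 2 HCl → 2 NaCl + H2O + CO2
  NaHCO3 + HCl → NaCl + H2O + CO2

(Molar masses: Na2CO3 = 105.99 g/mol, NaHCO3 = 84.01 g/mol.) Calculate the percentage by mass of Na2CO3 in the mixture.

n(HCl) = 0.03120 × 0.2048 = 6.390 × 10^-3 mol
Let x = n(Na2CO3), y = n(NaHCO3).
Titrant: 2x + 1y = 6.390 × 10^-3;  mass: 105.99x + 84.01y = 0.4010
Solving, x = 2.189 × 10^-3 mol, y = 2.011 × 10^-3 mol
mass of Na2CO3 = 2.189 × 10^-3 × 105.99 = 0.2320 g
% Na2CO3 = 0.2320 / 0.4010 × 100 = 57.87 %

57.87 %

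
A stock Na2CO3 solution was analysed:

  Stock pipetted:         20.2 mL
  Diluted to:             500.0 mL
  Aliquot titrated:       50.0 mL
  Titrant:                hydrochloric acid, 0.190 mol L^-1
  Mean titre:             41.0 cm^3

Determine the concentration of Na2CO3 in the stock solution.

1.93 mol/L

Na2CO3 + 2 HCl → 2 NaCl + H2O + CO2
n(HCl) = 0.0410 × 0.190 = 7.79 × 10^-3 mol
From the 1:2 ratio, n(Na2CO3) in the aliquot = 1/2 × 7.79 × 10^-3 = 3.90 × 10^-3 mol
[Na2CO3]_dilute = 3.90 × 10^-3 / 0.0500 = 0.0779 mol/L
Dilution factor = 500.0 / 20.2 = 24.75
[Na2CO3]_stock = 0.0779 × 24.75 = 1.93 mol/L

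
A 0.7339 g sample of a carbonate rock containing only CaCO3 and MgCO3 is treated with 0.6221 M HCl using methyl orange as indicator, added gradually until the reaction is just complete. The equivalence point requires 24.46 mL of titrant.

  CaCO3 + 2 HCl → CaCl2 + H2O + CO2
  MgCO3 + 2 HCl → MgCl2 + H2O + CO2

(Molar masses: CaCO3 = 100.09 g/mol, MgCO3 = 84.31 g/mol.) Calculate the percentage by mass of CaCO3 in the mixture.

79.90 %

n(HCl) = 0.02446 × 0.6221 = 0.01522 mol
Let x = n(CaCO3), y = n(MgCO3).
Titrant: 2x + 2y = 0.01522;  mass: 100.09x + 84.31y = 0.7339
Solving, x = 5.858 × 10^-3 mol, y = 1.750 × 10^-3 mol
mass of CaCO3 = 5.858 × 10^-3 × 100.09 = 0.5864 g
% CaCO3 = 0.5864 / 0.7339 × 100 = 79.90 %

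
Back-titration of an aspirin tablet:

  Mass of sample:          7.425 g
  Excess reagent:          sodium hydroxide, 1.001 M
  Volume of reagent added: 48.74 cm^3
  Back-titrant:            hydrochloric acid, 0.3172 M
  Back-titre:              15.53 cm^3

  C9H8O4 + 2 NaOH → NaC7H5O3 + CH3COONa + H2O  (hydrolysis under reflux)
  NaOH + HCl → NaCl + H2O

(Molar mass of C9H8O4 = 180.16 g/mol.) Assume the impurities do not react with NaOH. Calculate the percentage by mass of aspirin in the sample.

n(NaOH) added = 0.04874 × 1.001 = 0.04879 mol
n(HCl) used in back-titration = 0.01553 × 0.3172 = 4.926 × 10^-3 mol
n(NaOH) left over = 4.926 × 10^-3 mol (1:1 ratio)
n(NaOH) consumed by analyte = 0.04879 − 4.926 × 10^-3 = 0.04386 mol
From the 1:2 ratio, n(C9H8O4) = 1/2 × 0.04386 = 0.02193 mol
mass of C9H8O4 = 0.02193 × 180.16 = 3.951 g
% C9H8O4 = 3.951 / 7.425 × 100 = 53.21 %

53.21 %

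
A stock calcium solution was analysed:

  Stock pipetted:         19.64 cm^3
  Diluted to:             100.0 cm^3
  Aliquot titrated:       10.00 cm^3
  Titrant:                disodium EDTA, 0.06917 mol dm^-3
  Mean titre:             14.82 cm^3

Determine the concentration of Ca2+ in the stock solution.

0.5219 mol/L

Ca^2+ + EDTA^4- → [Ca(EDTA)]^2-
n(EDTA) = 0.01482 × 0.06917 = 1.025 × 10^-3 mol
n(Ca2+) in the aliquot = 1.025 × 10^-3 mol (1:1 ratio)
[Ca2+]_dilute = 1.025 × 10^-3 / 0.01000 = 0.1025 mol/L
Dilution factor = 100.0 / 19.64 = 5.092
[Ca2+]_stock = 0.1025 × 5.092 = 0.5219 mol/L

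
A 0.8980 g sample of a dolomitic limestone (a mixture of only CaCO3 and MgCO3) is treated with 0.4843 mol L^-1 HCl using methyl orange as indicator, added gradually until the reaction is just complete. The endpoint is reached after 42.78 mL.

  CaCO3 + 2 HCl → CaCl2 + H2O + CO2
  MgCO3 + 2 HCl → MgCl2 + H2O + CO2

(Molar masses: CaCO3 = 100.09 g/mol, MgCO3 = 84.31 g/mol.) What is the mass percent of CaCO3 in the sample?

n(HCl) = 0.04278 × 0.4843 = 0.02072 mol
Let x = n(CaCO3), y = n(MgCO3).
Titrant: 2x + 2y = 0.02072;  mass: 100.09x + 84.31y = 0.8980
Solving, x = 1.560 × 10^-3 mol, y = 8.799 × 10^-3 mol
mass of CaCO3 = 1.560 × 10^-3 × 100.09 = 0.1561 g
% CaCO3 = 0.1561 / 0.8980 × 100 = 17.39 %

17.39 %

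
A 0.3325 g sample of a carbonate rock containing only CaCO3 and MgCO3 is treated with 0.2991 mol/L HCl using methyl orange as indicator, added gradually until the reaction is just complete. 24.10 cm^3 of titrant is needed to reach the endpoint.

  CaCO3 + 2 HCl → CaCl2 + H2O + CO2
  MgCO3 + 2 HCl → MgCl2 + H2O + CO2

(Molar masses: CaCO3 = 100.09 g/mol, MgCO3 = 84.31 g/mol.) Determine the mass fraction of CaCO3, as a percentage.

n(HCl) = 0.02410 × 0.2991 = 7.208 × 10^-3 mol
Let x = n(CaCO3), y = n(MgCO3).
Titrant: 2x + 2y = 7.208 × 10^-3;  mass: 100.09x + 84.31y = 0.3325
Solving, x = 1.815 × 10^-3 mol, y = 1.790 × 10^-3 mol
mass of CaCO3 = 1.815 × 10^-3 × 100.09 = 0.1816 g
% CaCO3 = 0.1816 / 0.3325 × 100 = 54.62 %

54.62 %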